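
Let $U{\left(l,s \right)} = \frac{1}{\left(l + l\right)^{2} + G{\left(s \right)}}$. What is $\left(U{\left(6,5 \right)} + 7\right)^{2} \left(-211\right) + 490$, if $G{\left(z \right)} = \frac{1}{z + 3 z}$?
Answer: $- \frac{81918579569}{8300161} \approx -9869.5$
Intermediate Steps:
$G{\left(z \right)} = \frac{1}{4 z}$
$U{\left(l,s \right)} = \frac{1}{4 l^{2} + \frac{1}{4 s}}$ ($U{\left(l,s \right)} = \frac{1}{\left(l + l\right)^{2} + \frac{1}{4 s}} = \frac{1}{\left(2 l\right)^{2} + \frac{1}{4 s}} = \frac{1}{4 l^{2} + \frac{1}{4 s}}$)
$\left(U{\left(6,5 \right)} + 7\right)^{2} \left(-211\right) + 490 = \left(4 \cdot 5 \frac{1}{1 + 16 \cdot 5 \cdot 6^{2}} + 7\right)^{2} \left(-211\right) + 490 = \left(4 \cdot 5 \frac{1}{1 + 16 \cdot 5 \cdot 36} + 7\right)^{2} \left(-211\right) + 490 = \left(4 \cdot 5 \frac{1}{1 + 2880} + 7\right)^{2} \left(-211\right) + 490 = \left(4 \cdot 5 \cdot \frac{1}{2881} + 7\right)^{2} \left(-211\right) + 490 = \left(\frac{20}{2881} + 7\right)^{2} \left(-211\right) + 490 = \left(\frac{20187}{2881}\right)^{2} \left(-211\right) + 490 = \frac{407514969}{8300161} \left(-211\right) + 490 = - \frac{85985658459}{8300161} + 490 = - \frac{81918579569}{8300161}$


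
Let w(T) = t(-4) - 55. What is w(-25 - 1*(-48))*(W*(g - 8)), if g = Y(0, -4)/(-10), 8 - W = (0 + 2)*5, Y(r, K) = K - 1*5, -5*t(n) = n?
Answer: -19241/25 ≈ -769.64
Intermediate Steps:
t(n) = -n/5
Y(r, K) = -5 + K (Y(r, K) = K - 5 = -5 + K)
w(T) = -271/5 (w(T) = -1/5*(-4) - 55 = 4/5 - 55 = -271/5)
W = -2 (W = 8 - (0 + 2)*5 = 8 - 2*5 = 8 - 1*10 = 8 - 10 = -2)
g = 9/10 (g = (-5 - 4)/(-10) = -9*(-1/10) = 9/10 ≈ 0.90000)
w(-25 - 1*(-48))*(W*(g - 8)) = -(-542)*(9/10 - 8)/5 = -(-542)*(-71)/(5*10) = -271/5*71/5 = -19241/25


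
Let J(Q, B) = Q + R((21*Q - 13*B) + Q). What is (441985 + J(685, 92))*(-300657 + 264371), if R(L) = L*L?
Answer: -7000677792156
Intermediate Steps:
R(L) = L**2
J(Q, B) = Q + (-13*B + 22*Q)**2 (J(Q, B) = Q + ((21*Q - 13*B) + Q)**2 = Q + ((-13*B + 21*Q) + Q)**2 = Q + (-13*B + 22*Q)**2)
(441985 + J(685, 92))*(-300657 + 264371) = (441985 + (685 + (-22*685 + 13*92)**2))*(-300657 + 264371) = (441985 + (685 + (-15070 + 1196)**2))*(-36286) = (441985 + (685 + (-13874)**2))*(-36286) = (441985 + (685 + 192487876))*(-36286) = (441985 + 192488561)*(-36286) = 192930546*(-36286) = -7000677792156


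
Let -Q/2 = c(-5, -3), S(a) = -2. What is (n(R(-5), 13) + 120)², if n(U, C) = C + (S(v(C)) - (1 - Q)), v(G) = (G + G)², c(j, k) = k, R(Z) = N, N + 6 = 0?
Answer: 18496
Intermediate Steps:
N = -6 (N = -6 + 0 = -6)
R(Z) = -6
v(G) = 4*G² (v(G) = (2*G)² = 4*G²)
Q = 6 (Q = -2*(-3) = 6)
n(U, C) = 3 + C (n(U, C) = C + (-2 - (1 - 1*6)) = C + (-2 - (1 - 6)) = C + (-2 - 1*(-5)) = C + (-2 + 5) = C + 3 = 3 + C)
(n(R(-5), 13) + 120)² = ((3 + 13) + 120)² = (16 + 120)² = 136² = 18496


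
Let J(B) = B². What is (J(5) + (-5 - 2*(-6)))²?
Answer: 1024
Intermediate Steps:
(J(5) + (-5 - 2*(-6)))² = (5² + (-5 - 2*(-6)))² = (25 + (-5 + 12))² = (25 + 7)² = 32² = 1024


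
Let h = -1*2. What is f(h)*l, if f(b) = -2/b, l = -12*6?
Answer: -72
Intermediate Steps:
l = -72
h = -2
f(h)*l = -2/(-2)*(-72) = -2*(-1/2)*(-72) = 1*(-72) = -72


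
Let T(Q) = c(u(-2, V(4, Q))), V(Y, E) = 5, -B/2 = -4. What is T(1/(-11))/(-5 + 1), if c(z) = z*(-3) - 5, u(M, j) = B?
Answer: 29/4 ≈ 7.2500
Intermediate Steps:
B = 8 (B = -2*(-4) = 8)
u(M, j) = 8
c(z) = -5 - 3*z (c(z) = -3*z - 5 = -5 - 3*z)
T(Q) = -29 (T(Q) = -5 - 3*8 = -5 - 24 = -29)
T(1/(-11))/(-5 + 1) = -29/(-5 + 1) = -29/(-4) = -29*(-¼) = 29/4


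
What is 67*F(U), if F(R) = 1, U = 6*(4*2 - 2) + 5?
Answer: 67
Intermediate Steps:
U = 41 (U = 6*(8 - 2) + 5 = 6*6 + 5 = 36 + 5 = 41)
67*F(U) = 67*1 = 67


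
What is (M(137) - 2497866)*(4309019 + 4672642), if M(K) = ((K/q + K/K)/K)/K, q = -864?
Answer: -121271686670520895223/5405472 ≈ -2.2435e+13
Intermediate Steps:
M(K) = (1 - K/864)/K² (M(K) = ((K/(-864) + K/K)/K)/K = ((K*(-1/864) + 1)/K)/K = ((-K/864 + 1)/K)/K = ((1 - K/864)/K)/K = (1 - K/864)/K²)
(M(137) - 2497866)*(4309019 + 4672642) = ((1/864)*(864 - 1*137)/137² - 2497866)*(4309019 + 4672642) = ((1/864)*(1/18769)*(864 - 137) - 2497866)*8981661 = ((1/864)*(1/18769)*727 - 2497866)*8981661 = (727/16216416 - 2497866)*8981661 = -40506434167529/16216416*8981661 = -121271686670520895223/5405472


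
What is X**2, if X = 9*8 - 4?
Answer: 4624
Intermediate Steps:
X = 68 (X = 72 - 4 = 68)
X**2 = 68**2 = 4624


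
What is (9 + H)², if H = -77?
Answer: 4624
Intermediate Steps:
(9 + H)² = (9 - 77)² = (-68)² = 4624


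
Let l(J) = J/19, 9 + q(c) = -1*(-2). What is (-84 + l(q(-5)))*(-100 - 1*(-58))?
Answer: 67326/19 ≈ 3543.5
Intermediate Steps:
q(c) = -7 (q(c) = -9 - 1*(-2) = -9 + 2 = -7)
l(J) = J/19 (l(J) = J*(1/19) = J/19)
(-84 + l(q(-5)))*(-100 - 1*(-58)) = (-84 + (1/19)*(-7))*(-100 - 1*(-58)) = (-84 - 7/19)*(-100 + 58) = -1603/19*(-42) = 67326/19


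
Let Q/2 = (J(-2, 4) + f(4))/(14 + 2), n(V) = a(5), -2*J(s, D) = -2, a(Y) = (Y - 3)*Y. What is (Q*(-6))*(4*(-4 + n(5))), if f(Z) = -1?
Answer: 0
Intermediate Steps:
a(Y) = Y*(-3 + Y) (a(Y) = (-3 + Y)*Y = Y*(-3 + Y))
J(s, D) = 1 (J(s, D) = -½*(-2) = 1)
n(V) = 10 (n(V) = 5*(-3 + 5) = 5*2 = 10)
Q = 0 (Q = 2*((1 - 1)/(14 + 2)) = 2*(0/16) = 2*(0*(1/16)) = 2*0 = 0)
(Q*(-6))*(4*(-4 + n(5))) = (0*(-6))*(4*(-4 + 10)) = 0*(4*6) = 0*24 = 0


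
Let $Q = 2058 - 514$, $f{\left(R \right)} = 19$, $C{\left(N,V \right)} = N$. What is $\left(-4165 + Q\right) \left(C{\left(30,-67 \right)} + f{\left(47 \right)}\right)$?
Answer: $-128429$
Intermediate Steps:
$Q = 1544$
$\left(-4165 + Q\right) \left(C{\left(30,-67 \right)} + f{\left(47 \right)}\right) = \left(-4165 + 1544\right) \left(30 + 19\right) = \left(-2621\right) 49 = -128429$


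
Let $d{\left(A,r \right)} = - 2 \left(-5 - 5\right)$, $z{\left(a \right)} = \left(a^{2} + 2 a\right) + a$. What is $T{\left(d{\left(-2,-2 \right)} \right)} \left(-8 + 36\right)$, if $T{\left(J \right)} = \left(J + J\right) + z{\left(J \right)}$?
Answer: $14000$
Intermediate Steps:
$z{\left(a \right)} = a^{2} + 3 a$
$d{\left(A,r \right)} = 20$ ($d{\left(A,r \right)} = \left(-2\right) \left(-10\right) = 20$)
$T{\left(J \right)} = 2 J + J \left(3 + J\right)$ ($T{\left(J \right)} = \left(J + J\right) + J \left(3 + J\right) = 2 J + J \left(3 + J\right)$)
$T{\left(d{\left(-2,-2 \right)} \right)} \left(-8 + 36\right) = 20 \left(5 + 20\right) \left(-8 + 36\right) = 20 \cdot 25 \cdot 28 = 500 \cdot 28 = 14000$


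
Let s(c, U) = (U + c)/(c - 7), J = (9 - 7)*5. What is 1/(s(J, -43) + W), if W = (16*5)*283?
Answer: 1/22629 ≈ 4.4191e-5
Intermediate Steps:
J = 10 (J = 2*5 = 10)
s(c, U) = (U + c)/(-7 + c)
W = 22640 (W = 80*283 = 22640)
1/(s(J, -43) + W) = 1/((-43 + 10)/(-7 + 10) + 22640) = 1/(-33/3 + 22640) = 1/((⅓)*(-33) + 22640) = 1/(-11 + 22640) = 1/22629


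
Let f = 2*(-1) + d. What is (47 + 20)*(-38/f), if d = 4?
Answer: -1273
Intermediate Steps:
f = 2 (f = 2*(-1) + 4 = -2 + 4 = 2)
(47 + 20)*(-38/f) = (47 + 20)*(-38/2) = 67*(-38*1/2) = 67*(-19) = -1273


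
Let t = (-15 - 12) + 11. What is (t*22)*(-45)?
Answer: 15840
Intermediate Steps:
t = -16 (t = -27 + 11 = -16)
(t*22)*(-45) = -16*22*(-45) = -352*(-45) = 15840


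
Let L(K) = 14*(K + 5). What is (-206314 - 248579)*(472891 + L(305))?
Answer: -217089041283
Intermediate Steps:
L(K) = 70 + 14*K (L(K) = 14*(5 + K) = 70 + 14*K)
(-206314 - 248579)*(472891 + L(305)) = (-206314 - 248579)*(472891 + (70 + 14*305)) = -454893*(472891 + (70 + 4270)) = -454893*(472891 + 4340) = -454893*477231 = -217089041283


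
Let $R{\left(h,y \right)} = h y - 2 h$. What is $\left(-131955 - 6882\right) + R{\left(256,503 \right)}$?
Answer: $-10581$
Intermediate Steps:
$R{\left(h,y \right)} = - 2 h + h y$
$\left(-131955 - 6882\right) + R{\left(256,503 \right)} = \left(-131955 - 6882\right) + 256 \left(-2 + 503\right) = -138837 + 256 \cdot 501 = -138837 + 128256 = -10581$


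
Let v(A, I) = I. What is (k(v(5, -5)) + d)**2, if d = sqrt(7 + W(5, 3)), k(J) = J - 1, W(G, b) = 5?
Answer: 48 - 24*sqrt(3) ≈ 6.4308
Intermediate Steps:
k(J) = -1 + J
d = 2*sqrt(3) (d = sqrt(7 + 5) = sqrt(12) = 2*sqrt(3) ≈ 3.4641)
(k(v(5, -5)) + d)**2 = ((-1 - 5) + 2*sqrt(3))**2 = (-6 + 2*sqrt(3))**2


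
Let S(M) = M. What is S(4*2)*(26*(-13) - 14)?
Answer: -2816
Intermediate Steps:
S(4*2)*(26*(-13) - 14) = (4*2)*(26*(-13) - 14) = 8*(-338 - 14) = 8*(-352) = -2816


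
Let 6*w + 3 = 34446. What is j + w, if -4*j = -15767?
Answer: 38729/4 ≈ 9682.3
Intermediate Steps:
j = 15767/4 (j = -¼*(-15767) = 15767/4 ≈ 3941.8)
w = 11481/2 (w = -½ + (⅙)*34446 = -½ + 5741 = 11481/2 ≈ 5740.5)
j + w = 15767/4 + 11481/2 = 38729/4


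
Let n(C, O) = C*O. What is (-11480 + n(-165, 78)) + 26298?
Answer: 1948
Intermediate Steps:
(-11480 + n(-165, 78)) + 26298 = (-11480 - 165*78) + 26298 = (-11480 - 12870) + 26298 = -24350 + 26298 = 1948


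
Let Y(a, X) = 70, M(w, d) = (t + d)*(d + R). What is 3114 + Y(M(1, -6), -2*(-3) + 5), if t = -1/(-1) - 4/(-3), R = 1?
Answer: 3184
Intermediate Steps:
t = 7/3 (t = -1*(-1) - 4*(-⅓) = 1 + 4/3 = 7/3 ≈ 2.3333)
M(w, d) = (1 + d)*(7/3 + d) (M(w, d) = (7/3 + d)*(d + 1) = (7/3 + d)*(1 + d) = (1 + d)*(7/3 + d))
3114 + Y(M(1, -6), -2*(-3) + 5) = 3114 + 70 = 3184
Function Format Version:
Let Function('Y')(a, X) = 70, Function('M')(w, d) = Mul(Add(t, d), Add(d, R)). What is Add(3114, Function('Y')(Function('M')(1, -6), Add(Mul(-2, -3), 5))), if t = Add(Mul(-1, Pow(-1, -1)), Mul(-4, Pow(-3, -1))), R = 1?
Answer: 3184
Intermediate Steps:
t = Rational(7, 3) (t = Add(Mul(-1, -1), Mul(-4, Rational(-1, 3))) = Add(1, Rational(4, 3)) = Rational(7, 3) ≈ 2.3333)
Function('M')(w, d) = Mul(Add(1, d), Add(Rational(7, 3), d)) (Function('M')(w, d) = Mul(Add(Rational(7, 3), d), Add(d, 1)) = Mul(Add(Rational(7, 3), d), Add(1, d)) = Mul(Add(1, d), Add(Rational(7, 3), d)))
Add(3114, Function('Y')(Function('M')(1, -6), Add(Mul(-2, -3), 5))) = Add(3114, 70) = 3184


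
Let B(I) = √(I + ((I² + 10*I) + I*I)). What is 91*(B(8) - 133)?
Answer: -12103 + 546*√6 ≈ -10766.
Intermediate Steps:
B(I) = √(2*I² + 11*I) (B(I) = √(I + ((I² + 10*I) + I²)) = √(I + (2*I² + 10*I)) = √(2*I² + 11*I))
91*(B(8) - 133) = 91*(√(8*(11 + 2*8)) - 133) = 91*(√(8*(11 + 16)) - 133) = 91*(√(8*27) - 133) = 91*(√216 - 133) = 91*(6*√6 - 133) = 91*(-133 + 6*√6) = -12103 + 546*√6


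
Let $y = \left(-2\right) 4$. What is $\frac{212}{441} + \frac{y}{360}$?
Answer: $\frac{337}{735} \approx 0.4585$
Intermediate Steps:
$y = -8$
$\frac{212}{441} + \frac{y}{360} = \frac{212}{441} - \frac{8}{360} = 212 \cdot \frac{1}{441} - \frac{1}{45} = \frac{212}{441} - \frac{1}{45} = \frac{337}{735}$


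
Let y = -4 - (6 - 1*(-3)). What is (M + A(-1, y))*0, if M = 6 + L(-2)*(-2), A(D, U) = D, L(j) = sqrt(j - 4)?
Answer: 0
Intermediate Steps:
y = -13 (y = -4 - (6 + 3) = -4 - 1*9 = -4 - 9 = -13)
L(j) = sqrt(-4 + j)
M = 6 - 2*I*sqrt(6) (M = 6 + sqrt(-4 - 2)*(-2) = 6 + sqrt(-6)*(-2) = 6 + (I*sqrt(6))*(-2) = 6 - 2*I*sqrt(6) ≈ 6.0 - 4.899*I)
(M + A(-1, y))*0 = ((6 - 2*I*sqrt(6)) - 1)*0 = (5 - 2*I*sqrt(6))*0 = 0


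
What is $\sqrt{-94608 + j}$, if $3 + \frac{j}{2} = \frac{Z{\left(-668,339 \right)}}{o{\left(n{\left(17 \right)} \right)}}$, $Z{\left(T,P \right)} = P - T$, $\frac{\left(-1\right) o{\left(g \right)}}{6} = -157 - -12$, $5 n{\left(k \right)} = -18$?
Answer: $\frac{i \sqrt{17902896105}}{435} \approx 307.59 i$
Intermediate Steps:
$n{\left(k \right)} = - \frac{18}{5}$ ($n{\left(k \right)} = \frac{1}{5} \left(-18\right) = - \frac{18}{5}$)
$o{\left(g \right)} = 870$ ($o{\left(g \right)} = - 6 \left(-157 - -12\right) = - 6 \left(-157 + 12\right) = \left(-6\right) \left(-145\right) = 870$)
$j = - \frac{1603}{435}$ ($j = -6 + 2 \frac{339 - -668}{870} = -6 + 2 \left(339 + 668\right) \frac{1}{870} = -6 + 2 \cdot 1007 \cdot \frac{1}{870} = -6 + 2 \cdot \frac{1007}{870} = -6 + \frac{1007}{435} = - \frac{1603}{435} \approx -3.6851$)
$\sqrt{-94608 + j} = \sqrt{-94608 - \frac{1603}{435}} = \sqrt{- \frac{41156083}{435}} = \frac{i \sqrt{17902896105}}{435}$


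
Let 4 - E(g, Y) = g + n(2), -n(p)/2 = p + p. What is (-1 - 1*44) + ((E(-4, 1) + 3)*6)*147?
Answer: 16713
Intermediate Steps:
n(p) = -4*p (n(p) = -2*(p + p) = -4*p)
E(g, Y) = 12 - g (E(g, Y) = 4 - (g - 4*2) = 4 - (g - 8) = 4 - (-8 + g) = 4 + (8 - g) = 12 - g)
(-1 - 1*44) + ((E(-4, 1) + 3)*6)*147 = (-1 - 1*44) + (((12 - 1*(-4)) + 3)*6)*147 = (-1 - 44) + (((12 + 4) + 3)*6)*147 = -45 + ((16 + 3)*6)*147 = -45 + (19*6)*147 = -45 + 114*147 = -45 + 16758 = 16713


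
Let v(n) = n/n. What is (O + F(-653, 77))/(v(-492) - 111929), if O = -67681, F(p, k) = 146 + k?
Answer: 33729/55964 ≈ 0.60269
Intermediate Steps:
v(n) = 1
(O + F(-653, 77))/(v(-492) - 111929) = (-67681 + (146 + 77))/(1 - 111929) = (-67681 + 223)/(-111928) = -67458*(-1/111928) = 33729/55964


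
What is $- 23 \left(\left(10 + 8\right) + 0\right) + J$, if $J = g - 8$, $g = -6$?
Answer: $-428$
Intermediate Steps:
$J = -14$ ($J = -6 - 8 = -14$)
$- 23 \left(\left(10 + 8\right) + 0\right) + J = - 23 \left(\left(10 + 8\right) + 0\right) - 14 = - 23 \left(18 + 0\right) - 14 = \left(-23\right) 18 - 14 = -414 - 14 = -428$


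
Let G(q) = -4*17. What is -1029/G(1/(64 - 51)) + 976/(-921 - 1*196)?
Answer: 1083025/75956 ≈ 14.259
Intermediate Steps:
G(q) = -68
-1029/G(1/(64 - 51)) + 976/(-921 - 1*196) = -1029/(-68) + 976/(-921 - 1*196) = -1029*(-1/68) + 976/(-921 - 196) = 1029/68 + 976/(-1117) = 1029/68 + 976*(-1/1117) = 1029/68 - 976/1117 = 1083025/75956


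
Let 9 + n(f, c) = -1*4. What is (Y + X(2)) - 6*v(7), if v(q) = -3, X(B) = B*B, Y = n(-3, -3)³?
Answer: -2175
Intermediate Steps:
n(f, c) = -13 (n(f, c) = -9 - 1*4 = -9 - 4 = -13)
Y = -2197 (Y = (-13)³ = -2197)
X(B) = B²
(Y + X(2)) - 6*v(7) = (-2197 + 2²) - 6*(-3) = (-2197 + 4) + 18 = -2193 + 18 = -2175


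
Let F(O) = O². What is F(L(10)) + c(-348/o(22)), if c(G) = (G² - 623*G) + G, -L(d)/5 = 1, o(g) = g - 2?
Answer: 278764/25 ≈ 11151.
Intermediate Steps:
o(g) = -2 + g
L(d) = -5 (L(d) = -5*1 = -5)
c(G) = G² - 622*G
F(L(10)) + c(-348/o(22)) = (-5)² + (-348/(-2 + 22))*(-622 - 348/(-2 + 22)) = 25 + (-348/20)*(-622 - 348/20) = 25 + (-348*1/20)*(-622 - 348*1/20) = 25 - 87*(-622 - 87/5)/5 = 25 - 87/5*(-3197/5) = 25 + 278139/25 = 278764/25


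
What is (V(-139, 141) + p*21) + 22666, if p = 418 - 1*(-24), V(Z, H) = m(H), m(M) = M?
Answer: 32089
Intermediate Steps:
V(Z, H) = H
p = 442 (p = 418 + 24 = 442)
(V(-139, 141) + p*21) + 22666 = (141 + 442*21) + 22666 = (141 + 9282) + 22666 = 9423 + 22666 = 32089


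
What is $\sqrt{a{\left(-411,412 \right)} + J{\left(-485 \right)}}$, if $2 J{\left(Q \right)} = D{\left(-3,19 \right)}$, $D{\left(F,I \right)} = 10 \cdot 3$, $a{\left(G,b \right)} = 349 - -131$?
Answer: $3 \sqrt{55} \approx 22.249$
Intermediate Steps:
$a{\left(G,b \right)} = 480$ ($a{\left(G,b \right)} = 349 + 131 = 480$)
$D{\left(F,I \right)} = 30$
$J{\left(Q \right)} = 15$ ($J{\left(Q \right)} = \frac{1}{2} \cdot 30 = 15$)
$\sqrt{a{\left(-411,412 \right)} + J{\left(-485 \right)}} = \sqrt{480 + 15} = \sqrt{495} = 3 \sqrt{55}$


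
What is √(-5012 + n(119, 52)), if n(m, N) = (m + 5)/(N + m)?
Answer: 4*I*√1017602/57 ≈ 70.79*I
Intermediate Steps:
n(m, N) = (5 + m)/(N + m)
√(-5012 + n(119, 52)) = √(-5012 + (5 + 119)/(52 + 119)) = √(-5012 + 124/171) = √(-856928/171) = 4*I*√1017602/57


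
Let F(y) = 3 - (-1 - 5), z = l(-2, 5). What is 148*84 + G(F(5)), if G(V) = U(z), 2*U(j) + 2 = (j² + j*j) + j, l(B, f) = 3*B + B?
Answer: 12491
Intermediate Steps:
l(B, f) = 4*B
z = -8 (z = 4*(-2) = -8)
F(y) = 9 (F(y) = 3 - 1*(-6) = 3 + 6 = 9)
U(j) = -1 + j² + j/2 (U(j) = -1 + ((j² + j*j) + j)/2 = -1 + ((j² + j²) + j)/2 = -1 + (2*j² + j)/2 = -1 + (j + 2*j²)/2 = -1 + (j² + j/2) = -1 + j² + j/2)
G(V) = 59 (G(V) = -1 + (-8)² + (½)*(-8) = -1 + 64 - 4 = 59)
148*84 + G(F(5)) = 148*84 + 59 = 12432 + 59 = 12491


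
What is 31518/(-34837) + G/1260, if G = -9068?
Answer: -88903649/10973655 ≈ -8.1015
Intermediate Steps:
31518/(-34837) + G/1260 = 31518/(-34837) - 9068/1260 = 31518*(-1/34837) - 9068*1/1260 = -31518/34837 - 2267/315 = -88903649/10973655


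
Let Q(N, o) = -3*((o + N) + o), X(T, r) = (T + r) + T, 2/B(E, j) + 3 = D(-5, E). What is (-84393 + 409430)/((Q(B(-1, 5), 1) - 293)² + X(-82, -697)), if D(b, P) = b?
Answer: 5200592/1409473 ≈ 3.6897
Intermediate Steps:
B(E, j) = -¼ (B(E, j) = 2/(-3 - 5) = 2/(-8) = 2*(-⅛) = -¼)
X(T, r) = r + 2*T
Q(N, o) = -6*o - 3*N (Q(N, o) = -3*((N + o) + o) = -3*(N + 2*o) = -6*o - 3*N)
(-84393 + 409430)/((Q(B(-1, 5), 1) - 293)² + X(-82, -697)) = (-84393 + 409430)/(((-6*1 - 3*(-¼)) - 293)² + (-697 + 2*(-82))) = 325037/(((-6 + ¾) - 293)² + (-697 - 164)) = 325037/((-21/4 - 293)² - 861) = 325037/((-1193/4)² - 861) = 325037/(1423249/16 - 861) = 325037/(1409473/16) = 325037*(16/1409473) = 5200592/1409473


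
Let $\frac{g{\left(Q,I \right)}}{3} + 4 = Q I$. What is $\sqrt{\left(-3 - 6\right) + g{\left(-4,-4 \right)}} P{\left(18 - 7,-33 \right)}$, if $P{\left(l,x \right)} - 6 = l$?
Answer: $51 \sqrt{3} \approx 88.335$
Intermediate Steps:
$P{\left(l,x \right)} = 6 + l$
$g{\left(Q,I \right)} = -12 + 3 I Q$ ($g{\left(Q,I \right)} = -12 + 3 Q I = -12 + 3 I Q$)
$\sqrt{\left(-3 - 6\right) + g{\left(-4,-4 \right)}} P{\left(18 - 7,-33 \right)} = \sqrt{\left(-3 - 6\right) - \left(12 + 12 \left(-4\right)\right)} \left(6 + \left(18 - 7\right)\right) = \sqrt{\left(-3 - 6\right) + \left(-12 + 48\right)} \left(6 + 11\right) = \sqrt{-9 + 36} \cdot 17 = \sqrt{27} \cdot 17 = 3 \sqrt{3} \cdot 17 = 51 \sqrt{3}$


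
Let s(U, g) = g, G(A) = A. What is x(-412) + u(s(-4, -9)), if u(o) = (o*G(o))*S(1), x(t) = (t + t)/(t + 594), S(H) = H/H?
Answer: 6959/91 ≈ 76.473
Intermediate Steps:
S(H) = 1
x(t) = 2*t/(594 + t) (x(t) = (2*t)/(594 + t) = 2*t/(594 + t))
u(o) = o**2 (u(o) = (o*o)*1 = o**2*1 = o**2)
x(-412) + u(s(-4, -9)) = 2*(-412)/(594 - 412) + (-9)**2 = 2*(-412)/182 + 81 = 2*(-412)*(1/182) + 81 = -412/91 + 81 = 6959/91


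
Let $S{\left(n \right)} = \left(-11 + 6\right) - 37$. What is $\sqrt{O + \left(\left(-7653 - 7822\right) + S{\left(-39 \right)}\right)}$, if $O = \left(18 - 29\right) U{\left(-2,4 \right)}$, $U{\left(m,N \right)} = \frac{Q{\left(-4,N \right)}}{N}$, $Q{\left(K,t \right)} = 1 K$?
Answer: $i \sqrt{15506} \approx 124.52 i$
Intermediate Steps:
$Q{\left(K,t \right)} = K$
$S{\left(n \right)} = -42$ ($S{\left(n \right)} = -5 - 37 = -42$)
$U{\left(m,N \right)} = - \frac{4}{N}$
$O = 11$ ($O = \left(18 - 29\right) \left(- \frac{4}{4}\right) = - 11 \left(\left(-4\right) \frac{1}{4}\right) = \left(-11\right) \left(-1\right) = 11$)
$\sqrt{O + \left(\left(-7653 - 7822\right) + S{\left(-39 \right)}\right)} = \sqrt{11 - 15517} = \sqrt{-15506} = i \sqrt{15506}$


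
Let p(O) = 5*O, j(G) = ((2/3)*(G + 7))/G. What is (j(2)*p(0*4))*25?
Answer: 0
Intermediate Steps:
j(G) = (14/3 + 2*G/3)/G (j(G) = ((2*(⅓))*(7 + G))/G = (2*(7 + G)/3)/G = (14/3 + 2*G/3)/G)
(j(2)*p(0*4))*25 = (((⅔)*(7 + 2)/2)*(5*(0*4)))*25 = (((⅔)*(½)*9)*(5*0))*25 = (3*0)*25 = 0*25 = 0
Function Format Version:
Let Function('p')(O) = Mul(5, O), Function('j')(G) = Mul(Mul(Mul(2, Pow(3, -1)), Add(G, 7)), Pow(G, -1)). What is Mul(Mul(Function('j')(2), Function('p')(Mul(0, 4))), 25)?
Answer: 0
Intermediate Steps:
Function('j')(G) = Mul(Pow(G, -1), Add(Rational(14, 3), Mul(Rational(2, 3), G))) (Function('j')(G) = Mul(Mul(Mul(2, Rational(1, 3)), Add(7, G)), Pow(G, -1)) = Mul(Mul(Rational(2, 3), Add(7, G)), Pow(G, -1)) = Mul(Add(Rational(14, 3), Mul(Rational(2, 3), G)), Pow(G, -1)) = Mul(Pow(G, -1), Add(Rational(14, 3), Mul(Rational(2, 3), G))))
Mul(Mul(Function('j')(2), Function('p')(Mul(0, 4))), 25) = Mul(Mul(Mul(Rational(2, 3), Pow(2, -1), Add(7, 2)), Mul(5, Mul(0, 4))), 25) = Mul(Mul(Mul(Rational(2, 3), Rational(1, 2), 9), Mul(5, 0)), 25) = Mul(Mul(3, 0), 25) = Mul(0, 25) = 0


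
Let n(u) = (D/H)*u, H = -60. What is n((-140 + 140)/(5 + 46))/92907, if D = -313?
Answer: 0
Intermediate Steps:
n(u) = 313*u/60 (n(u) = (-313/(-60))*u = (-313*(-1/60))*u = 313*u/60)
n((-140 + 140)/(5 + 46))/92907 = (313*((-140 + 140)/(5 + 46))/60)/92907 = (313*(0/51)/60)*(1/92907) = (313*(0*(1/51))/60)*(1/92907) = ((313/60)*0)*(1/92907) = 0*(1/92907) = 0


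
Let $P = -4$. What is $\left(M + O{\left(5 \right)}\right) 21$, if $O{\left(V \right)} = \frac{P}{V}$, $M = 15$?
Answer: $\frac{1491}{5} \approx 298.2$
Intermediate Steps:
$O{\left(V \right)} = - \frac{4}{V}$
$\left(M + O{\left(5 \right)}\right) 21 = \left(15 - \frac{4}{5}\right) 21 = \frac{71}{5} \cdot 21 = \frac{1491}{5}$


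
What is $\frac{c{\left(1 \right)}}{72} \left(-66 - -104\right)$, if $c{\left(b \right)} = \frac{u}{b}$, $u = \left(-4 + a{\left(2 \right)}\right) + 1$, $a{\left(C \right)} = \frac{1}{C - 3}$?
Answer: $- \frac{19}{9} \approx -2.1111$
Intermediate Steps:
$a{\left(C \right)} = \frac{1}{-3 + C}$
$u = -4$ ($u = \left(-4 + \frac{1}{-3 + 2}\right) + 1 = \left(-4 + \frac{1}{-1}\right) + 1 = \left(-4 - 1\right) + 1 = -5 + 1 = -4$)
$c{\left(b \right)} = - \frac{4}{b}$
$\frac{c{\left(1 \right)}}{72} \left(-66 - -104\right) = \frac{\left(-4\right) 1^{-1}}{72} \left(-66 - -104\right) = \left(-4\right) 1 \cdot \frac{1}{72} \left(-66 + 104\right) = \left(-4\right) \frac{1}{72} \cdot 38 = \left(- \frac{1}{18}\right) 38 = - \frac{19}{9}$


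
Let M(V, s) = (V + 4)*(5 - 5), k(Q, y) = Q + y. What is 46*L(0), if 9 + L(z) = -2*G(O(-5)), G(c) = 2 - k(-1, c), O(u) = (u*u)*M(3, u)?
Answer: -690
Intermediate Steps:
M(V, s) = 0 (M(V, s) = (4 + V)*0 = 0)
O(u) = 0 (O(u) = (u*u)*0 = u**2*0 = 0)
G(c) = 3 - c (G(c) = 2 - (-1 + c) = 2 + (1 - c) = 3 - c)
L(z) = -15 (L(z) = -9 - 2*(3 - 1*0) = -9 - 2*(3 + 0) = -9 - 2*3 = -9 - 6 = -15)
46*L(0) = 46*(-15) = -690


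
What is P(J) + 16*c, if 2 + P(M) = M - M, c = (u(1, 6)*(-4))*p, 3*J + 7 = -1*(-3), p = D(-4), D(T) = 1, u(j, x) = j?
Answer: -66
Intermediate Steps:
p = 1
J = -4/3 (J = -7/3 + (-1*(-3))/3 = -7/3 + (⅓)*3 = -7/3 + 1 = -4/3 ≈ -1.3333)
c = -4 (c = (1*(-4))*1 = -4*1 = -4)
P(M) = -2 (P(M) = -2 + (M - M) = -2 + 0 = -2)
P(J) + 16*c = -2 + 16*(-4) = -2 - 64 = -66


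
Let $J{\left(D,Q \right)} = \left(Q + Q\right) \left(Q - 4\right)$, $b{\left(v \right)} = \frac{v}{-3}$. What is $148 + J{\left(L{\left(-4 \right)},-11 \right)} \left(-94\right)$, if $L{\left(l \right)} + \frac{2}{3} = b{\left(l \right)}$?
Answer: $-30872$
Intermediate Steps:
$b{\left(v \right)} = - \frac{v}{3}$ ($b{\left(v \right)} = v \left(- \frac{1}{3}\right) = - \frac{v}{3}$)
$L{\left(l \right)} = - \frac{2}{3} - \frac{l}{3}$
$J{\left(D,Q \right)} = 2 Q \left(-4 + Q\right)$
$148 + J{\left(L{\left(-4 \right)},-11 \right)} \left(-94\right) = 148 + 2 \left(-11\right) \left(-4 - 11\right) \left(-94\right) = 148 + 2 \left(-11\right) \left(-15\right) \left(-94\right) = 148 + 330 \left(-94\right) = 148 - 31020 = -30872$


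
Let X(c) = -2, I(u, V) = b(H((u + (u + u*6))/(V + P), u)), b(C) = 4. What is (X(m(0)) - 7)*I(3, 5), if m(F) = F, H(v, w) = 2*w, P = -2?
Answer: -36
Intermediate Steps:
I(u, V) = 4
(X(m(0)) - 7)*I(3, 5) = (-2 - 7)*4 = -9*4 = -36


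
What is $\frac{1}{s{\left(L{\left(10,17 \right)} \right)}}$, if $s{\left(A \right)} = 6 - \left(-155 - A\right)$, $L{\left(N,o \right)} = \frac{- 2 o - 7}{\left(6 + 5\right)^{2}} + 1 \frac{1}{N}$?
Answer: $\frac{1210}{194521} \approx 0.0062204$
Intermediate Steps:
$L{\left(N,o \right)} = - \frac{7}{121} + \frac{1}{N} - \frac{2 o}{121}$ ($L{\left(N,o \right)} = \frac{-7 - 2 o}{11^{2}} + \frac{1}{N} = \frac{-7 - 2 o}{121} + \frac{1}{N} = \left(-7 - 2 o\right) \frac{1}{121} + \frac{1}{N} = \left(- \frac{7}{121} - \frac{2 o}{121}\right) + \frac{1}{N} = - \frac{7}{121} + \frac{1}{N} - \frac{2 o}{121}$)
$s{\left(A \right)} = 161 + A$ ($s{\left(A \right)} = 6 + \left(155 + A\right) = 161 + A$)
$\frac{1}{s{\left(L{\left(10,17 \right)} \right)}} = \frac{1}{161 + \frac{121 - 10 \left(7 + 2 \cdot 17\right)}{121 \cdot 10}} = \frac{1}{161 + \frac{1}{121} \cdot \frac{1}{10} \left(121 - 10 \left(7 + 34\right)\right)} = \frac{1}{161 + \frac{1}{121} \cdot \frac{1}{10} \left(121 - 10 \cdot 41\right)} = \frac{1}{161 + \frac{1}{121} \cdot \frac{1}{10} \left(121 - 410\right)} = \frac{1}{161 + \frac{1}{121} \cdot \frac{1}{10} \left(-289\right)} = \frac{1}{161 - \frac{289}{1210}} = \frac{1}{\frac{194521}{1210}} = \frac{1210}{194521}$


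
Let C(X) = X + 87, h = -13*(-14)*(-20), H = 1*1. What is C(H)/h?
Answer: -11/455 ≈ -0.024176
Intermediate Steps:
H = 1
h = -3640 (h = 182*(-20) = -3640)
C(X) = 87 + X
C(H)/h = (87 + 1)/(-3640) = 88*(-1/3640) = -11/455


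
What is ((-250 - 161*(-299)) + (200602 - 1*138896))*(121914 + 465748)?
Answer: 64404816890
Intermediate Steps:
((-250 - 161*(-299)) + (200602 - 1*138896))*(121914 + 465748) = ((-250 + 48139) + (200602 - 138896))*587662 = (47889 + 61706)*587662 = 109595*587662 = 64404816890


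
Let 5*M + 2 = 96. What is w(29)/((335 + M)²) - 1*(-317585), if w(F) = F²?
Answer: 1181733810/3721 ≈ 3.1759e+5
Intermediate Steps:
M = 94/5 (M = -⅖ + (⅕)*96 = -⅖ + 96/5 = 94/5 ≈ 18.800)
w(29)/((335 + M)²) - 1*(-317585) = 29²/((335 + 94/5)²) - 1*(-317585) = 841/((1769/5)²) + 317585 = 841/(3129361/25) + 317585 = 841*(25/3129361) + 317585 = 25/3721 + 317585 = 1181733810/3721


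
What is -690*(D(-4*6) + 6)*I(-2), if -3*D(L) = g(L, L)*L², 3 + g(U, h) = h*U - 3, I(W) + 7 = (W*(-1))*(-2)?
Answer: -830604060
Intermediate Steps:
I(W) = -7 + 2*W (I(W) = -7 + (W*(-1))*(-2) = -7 - W*(-2) = -7 + 2*W)
g(U, h) = -6 + U*h (g(U, h) = -3 + (h*U - 3) = -3 + (U*h - 3) = -3 + (-3 + U*h) = -6 + U*h)
D(L) = -L²*(-6 + L²)/3 (D(L) = -(-6 + L*L)*L²/3 = -(-6 + L²)*L²/3 = -L²*(-6 + L²)/3)
-690*(D(-4*6) + 6)*I(-2) = -690*((-4*6)²*(6 - (-4*6)²)/3 + 6)*(-7 + 2*(-2)) = -690*((⅓)*(-24)²*(6 - 1*(-24)²) + 6)*(-7 - 4) = -690*((⅓)*576*(6 - 1*576) + 6)*(-11) = -690*((⅓)*576*(6 - 576) + 6)*(-11) = -690*((⅓)*576*(-570) + 6)*(-11) = -690*(-109440 + 6)*(-11) = -(-75509460)*(-11) = -690*1203774 = -830604060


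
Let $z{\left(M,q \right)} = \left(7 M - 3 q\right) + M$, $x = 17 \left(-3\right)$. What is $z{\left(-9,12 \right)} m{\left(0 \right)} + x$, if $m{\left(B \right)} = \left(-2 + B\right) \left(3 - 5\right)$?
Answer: $-483$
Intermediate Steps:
$x = -51$
$m{\left(B \right)} = 4 - 2 B$ ($m{\left(B \right)} = \left(-2 + B\right) \left(-2\right) = 4 - 2 B$)
$z{\left(M,q \right)} = - 3 q + 8 M$ ($z{\left(M,q \right)} = \left(- 3 q + 7 M\right) + M = - 3 q + 8 M$)
$z{\left(-9,12 \right)} m{\left(0 \right)} + x = \left(\left(-3\right) 12 + 8 \left(-9\right)\right) \left(4 - 0\right) - 51 = \left(-36 - 72\right) \left(4 + 0\right) - 51 = \left(-108\right) 4 - 51 = -432 - 51 = -483$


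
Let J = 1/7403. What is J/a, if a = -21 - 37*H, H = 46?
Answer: -1/12755369 ≈ -7.8398e-8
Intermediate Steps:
J = 1/7403 ≈ 0.00013508
a = -1723 (a = -21 - 37*46 = -21 - 1702 = -1723)
J/a = (1/7403)/(-1723) = (1/7403)*(-1/1723) = -1/12755369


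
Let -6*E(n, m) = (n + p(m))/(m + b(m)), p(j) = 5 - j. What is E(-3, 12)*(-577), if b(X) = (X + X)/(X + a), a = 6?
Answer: -577/8 ≈ -72.125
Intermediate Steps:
b(X) = 2*X/(6 + X) (b(X) = (X + X)/(X + 6) = (2*X)/(6 + X) = 2*X/(6 + X))
E(n, m) = -(5 + n - m)/(6*(m + 2*m/(6 + m))) (E(n, m) = -(n + (5 - m))/(6*(m + 2*m/(6 + m))) = -(5 + n - m)/(6*(m + 2*m/(6 + m))))
E(-3, 12)*(-577) = -1/6*(6 + 12)*(5 - 3 - 1*12)/(12*(8 + 12))*(-577) = -1/6*1/12*18*(5 - 3 - 12)/20*(-577) = -1/6*1/12*1/20*18*(-10)*(-577) = (1/8)*(-577) = -577/8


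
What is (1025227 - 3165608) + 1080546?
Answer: -1059835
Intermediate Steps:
(1025227 - 3165608) + 1080546 = -2140381 + 1080546 = -1059835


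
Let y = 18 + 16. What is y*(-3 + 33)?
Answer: 1020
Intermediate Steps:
y = 34
y*(-3 + 33) = 34*(-3 + 33) = 34*30 = 1020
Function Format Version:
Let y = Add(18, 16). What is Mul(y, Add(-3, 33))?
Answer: 1020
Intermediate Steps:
y = 34
Mul(y, Add(-3, 33)) = Mul(34, Add(-3, 33)) = Mul(34, 30) = 1020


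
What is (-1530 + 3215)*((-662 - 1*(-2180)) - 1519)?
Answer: -1685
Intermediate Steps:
(-1530 + 3215)*((-662 - 1*(-2180)) - 1519) = 1685*((-662 + 2180) - 1519) = 1685*(1518 - 1519) = 1685*(-1) = -1685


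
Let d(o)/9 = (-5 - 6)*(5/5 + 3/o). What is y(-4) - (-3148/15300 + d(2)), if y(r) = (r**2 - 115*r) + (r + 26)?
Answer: 5704649/7650 ≈ 745.71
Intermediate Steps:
d(o) = -99 - 297/o (d(o) = 9*((-5 - 6)*(5/5 + 3/o)) = 9*(-11*(5*(1/5) + 3/o)) = 9*(-11*(1 + 3/o)) = 9*(-11 - 33/o) = -99 - 297/o)
y(r) = 26 + r**2 - 114*r (y(r) = (r**2 - 115*r) + (26 + r) = 26 + r**2 - 114*r)
y(-4) - (-3148/15300 + d(2)) = (26 + (-4)**2 - 114*(-4)) - (-3148/15300 + (-99 - 297/2)) = (26 + 16 + 456) - (-3148*1/15300 + (-99 - 297*1/2)) = 498 - (-787/3825 + (-99 - 297/2)) = 498 - (-787/3825 - 495/2) = 498 - 1*(-1894949/7650) = 498 + 1894949/7650 = 5704649/7650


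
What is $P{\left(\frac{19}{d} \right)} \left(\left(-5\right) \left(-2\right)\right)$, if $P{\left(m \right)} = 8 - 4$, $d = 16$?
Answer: $40$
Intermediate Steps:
$P{\left(m \right)} = 4$ ($P{\left(m \right)} = 8 - 4 = 4$)
$P{\left(\frac{19}{d} \right)} \left(\left(-5\right) \left(-2\right)\right) = 4 \left(\left(-5\right) \left(-2\right)\right) = 4 \cdot 10 = 40$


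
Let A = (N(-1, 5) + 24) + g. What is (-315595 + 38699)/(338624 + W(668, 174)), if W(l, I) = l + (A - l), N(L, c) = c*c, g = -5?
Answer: -69224/84667 ≈ -0.81760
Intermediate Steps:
N(L, c) = c**2
A = 44 (A = (5**2 + 24) - 5 = (25 + 24) - 5 = 49 - 5 = 44)
W(l, I) = 44 (W(l, I) = l + (44 - l) = 44)
(-315595 + 38699)/(338624 + W(668, 174)) = (-315595 + 38699)/(338624 + 44) = -276896/338668 = -276896*1/338668 = -69224/84667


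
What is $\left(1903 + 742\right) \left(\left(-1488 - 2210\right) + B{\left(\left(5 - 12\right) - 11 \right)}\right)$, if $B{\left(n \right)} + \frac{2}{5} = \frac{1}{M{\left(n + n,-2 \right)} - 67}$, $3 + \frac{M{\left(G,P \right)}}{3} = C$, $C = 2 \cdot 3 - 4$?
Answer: $- \frac{136952281}{14} \approx -9.7823 \cdot 10^{6}$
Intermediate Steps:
$C = 2$ ($C = 6 - 4 = 2$)
$M{\left(G,P \right)} = -3$ ($M{\left(G,P \right)} = -9 + 3 \cdot 2 = -9 + 6 = -3$)
$B{\left(n \right)} = - \frac{29}{70}$ ($B{\left(n \right)} = - \frac{2}{5} + \frac{1}{-3 - 67} = - \frac{2}{5} + \frac{1}{-70} = - \frac{2}{5} - \frac{1}{70} = - \frac{29}{70}$)
$\left(1903 + 742\right) \left(\left(-1488 - 2210\right) + B{\left(\left(5 - 12\right) - 11 \right)}\right) = \left(1903 + 742\right) \left(\left(-1488 - 2210\right) - \frac{29}{70}\right) = 2645 \left(\left(-1488 - 2210\right) - \frac{29}{70}\right) = 2645 \left(-3698 - \frac{29}{70}\right) = 2645 \left(- \frac{258889}{70}\right) = - \frac{136952281}{14}$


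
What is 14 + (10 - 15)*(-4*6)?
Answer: 134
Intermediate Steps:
14 + (10 - 15)*(-4*6) = 14 - 5*(-24) = 14 + 120 = 134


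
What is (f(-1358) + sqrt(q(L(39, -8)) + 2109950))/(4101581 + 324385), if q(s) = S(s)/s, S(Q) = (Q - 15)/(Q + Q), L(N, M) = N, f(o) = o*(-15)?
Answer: 3395/737661 + sqrt(3209233962)/172612674 ≈ 0.0049306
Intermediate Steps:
f(o) = -15*o
S(Q) = (-15 + Q)/(2*Q) (S(Q) = (-15 + Q)/((2*Q)) = (-15 + Q)*(1/(2*Q)) = (-15 + Q)/(2*Q))
q(s) = (-15 + s)/(2*s**2) (q(s) = ((-15 + s)/(2*s))/s = (-15 + s)/(2*s**2))
(f(-1358) + sqrt(q(L(39, -8)) + 2109950))/(4101581 + 324385) = (-15*(-1358) + sqrt((1/2)*(-15 + 39)/39**2 + 2109950))/(4101581 + 324385) = (20370 + sqrt((1/2)*(1/1521)*24 + 2109950))/4425966 = (20370 + sqrt(4/507 + 2109950))*(1/4425966) = (20370 + sqrt(1069744654/507))*(1/4425966) = (20370 + sqrt(3209233962)/39)*(1/4425966) = 3395/737661 + sqrt(3209233962)/172612674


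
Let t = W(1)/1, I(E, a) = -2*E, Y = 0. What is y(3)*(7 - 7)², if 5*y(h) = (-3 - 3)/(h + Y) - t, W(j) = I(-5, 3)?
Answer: 0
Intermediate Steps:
W(j) = 10 (W(j) = -2*(-5) = 10)
t = 10 (t = 10/1 = 10*1 = 10)
y(h) = -2 - 6/(5*h) (y(h) = ((-3 - 3)/(h + 0) - 1*10)/5 = (-6/h - 10)/5 = (-10 - 6/h)/5 = -2 - 6/(5*h))
y(3)*(7 - 7)² = (-2 - 6/5/3)*(7 - 7)² = (-2 - 6/5*⅓)*0² = (-2 - ⅖)*0 = -12/5*0 = 0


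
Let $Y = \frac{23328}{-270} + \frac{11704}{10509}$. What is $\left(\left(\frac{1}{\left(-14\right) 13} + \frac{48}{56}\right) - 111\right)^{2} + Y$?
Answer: $\frac{20968459838273}{1740500580} \approx 12047.0$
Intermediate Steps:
$Y = - \frac{4481368}{52545}$ ($Y = 23328 \left(- \frac{1}{270}\right) + 11704 \cdot \frac{1}{10509} = - \frac{432}{5} + \frac{11704}{10509} = - \frac{4481368}{52545} \approx -85.286$)
$\left(\left(\frac{1}{\left(-14\right) 13} + \frac{48}{56}\right) - 111\right)^{2} + Y = \left(\left(\frac{1}{\left(-14\right) 13} + \frac{48}{56}\right) - 111\right)^{2} - \frac{4481368}{52545} = \left(\left(\left(- \frac{1}{14}\right) \frac{1}{13} + 48 \cdot \frac{1}{56}\right) - 111\right)^{2} - \frac{4481368}{52545} = \left(\left(- \frac{1}{182} + \frac{6}{7}\right) - 111\right)^{2} - \frac{4481368}{52545} = \left(\frac{155}{182} - 111\right)^{2} - \frac{4481368}{52545} = \left(- \frac{20047}{182}\right)^{2} - \frac{4481368}{52545} = \frac{401882209}{33124} - \frac{4481368}{52545} = \frac{20968459838273}{1740500580}$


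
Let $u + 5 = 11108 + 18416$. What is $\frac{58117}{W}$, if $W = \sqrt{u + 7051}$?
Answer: $\frac{58117 \sqrt{36570}}{36570} \approx 303.91$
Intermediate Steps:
$u = 29519$ ($u = -5 + \left(11108 + 18416\right) = -5 + 29524 = 29519$)
$W = \sqrt{36570}$ ($W = \sqrt{29519 + 7051} = \sqrt{36570} \approx 191.23$)
$\frac{58117}{W} = \frac{58117}{\sqrt{36570}} = 58117 \frac{\sqrt{36570}}{36570} = \frac{58117 \sqrt{36570}}{36570}$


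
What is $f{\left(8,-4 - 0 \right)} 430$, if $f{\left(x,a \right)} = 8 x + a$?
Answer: $25800$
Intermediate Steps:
$f{\left(x,a \right)} = a + 8 x$
$f{\left(8,-4 - 0 \right)} 430 = \left(\left(-4 - 0\right) + 8 \cdot 8\right) 430 = \left(\left(-4 + 0\right) + 64\right) 430 = \left(-4 + 64\right) 430 = 60 \cdot 430 = 25800$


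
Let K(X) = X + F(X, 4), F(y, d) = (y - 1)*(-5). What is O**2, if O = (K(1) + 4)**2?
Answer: 625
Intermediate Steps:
F(y, d) = 5 - 5*y (F(y, d) = (-1 + y)*(-5) = 5 - 5*y)
K(X) = 5 - 4*X (K(X) = X + (5 - 5*X) = 5 - 4*X)
O = 25 (O = ((5 - 4*1) + 4)**2 = ((5 - 4) + 4)**2 = (1 + 4)**2 = 5**2 = 25)
O**2 = 25**2 = 625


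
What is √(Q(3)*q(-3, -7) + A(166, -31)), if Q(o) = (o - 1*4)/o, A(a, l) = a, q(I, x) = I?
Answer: √167 ≈ 12.923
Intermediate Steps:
Q(o) = (-4 + o)/o (Q(o) = (o - 4)/o = (-4 + o)/o)
√(Q(3)*q(-3, -7) + A(166, -31)) = √(((-4 + 3)/3)*(-3) + 166) = √(((⅓)*(-1))*(-3) + 166) = √(-⅓*(-3) + 166) = √(1 + 166) = √167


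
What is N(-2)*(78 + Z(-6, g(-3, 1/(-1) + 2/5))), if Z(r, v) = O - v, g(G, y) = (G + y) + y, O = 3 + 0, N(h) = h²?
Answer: 1704/5 ≈ 340.80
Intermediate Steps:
O = 3
g(G, y) = G + 2*y
Z(r, v) = 3 - v
N(-2)*(78 + Z(-6, g(-3, 1/(-1) + 2/5))) = (-2)²*(78 + (3 - (-3 + 2*(1/(-1) + 2/5)))) = 4*(78 + (3 - (-3 + 2*(1*(-1) + 2*(⅕))))) = 4*(78 + (3 - (-3 + 2*(-1 + ⅖)))) = 4*(78 + (3 - (-3 + 2*(-⅗)))) = 4*(78 + (3 - (-3 - 6/5))) = 4*(78 + (3 - 1*(-21/5))) = 4*(78 + (3 + 21/5)) = 4*(78 + 36/5) = 4*(426/5) = 1704/5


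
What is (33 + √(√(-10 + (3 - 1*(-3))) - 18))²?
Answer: (33 + √2*√(-9 + I))² ≈ 1086.5 + 282.44*I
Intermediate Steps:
(33 + √(√(-10 + (3 - 1*(-3))) - 18))² = (33 + √(√(-10 + (3 + 3)) - 18))² = (33 + √(√(-10 + 6) - 18))² = (33 + √(√(-4) - 18))² = (33 + √(2*I - 18))² = (33 + √(-18 + 2*I))²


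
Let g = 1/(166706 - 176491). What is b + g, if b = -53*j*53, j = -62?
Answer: 1704136029/9785 ≈ 1.7416e+5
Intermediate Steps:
g = -1/9785 (g = 1/(-9785) = -1/9785 ≈ -0.00010220)
b = 174158 (b = -53*(-62)*53 = 3286*53 = 174158)
b + g = 174158 - 1/9785 = 1704136029/9785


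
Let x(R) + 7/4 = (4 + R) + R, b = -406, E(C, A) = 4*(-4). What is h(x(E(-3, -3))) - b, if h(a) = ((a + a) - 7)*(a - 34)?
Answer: 37163/8 ≈ 4645.4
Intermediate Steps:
E(C, A) = -16
x(R) = 9/4 + 2*R (x(R) = -7/4 + ((4 + R) + R) = -7/4 + (4 + 2*R) = 9/4 + 2*R)
h(a) = (-34 + a)*(-7 + 2*a) (h(a) = (2*a - 7)*(-34 + a) = (-7 + 2*a)*(-34 + a) = (-34 + a)*(-7 + 2*a))
h(x(E(-3, -3))) - b = (238 - 75*(9/4 + 2*(-16)) + 2*(9/4 + 2*(-16))**2) - 1*(-406) = (238 - 75*(9/4 - 32) + 2*(9/4 - 32)**2) + 406 = (238 - 75*(-119/4) + 2*(-119/4)**2) + 406 = (238 + 8925/4 + 2*(14161/16)) + 406 = (238 + 8925/4 + 14161/8) + 406 = 33915/8 + 406 = 37163/8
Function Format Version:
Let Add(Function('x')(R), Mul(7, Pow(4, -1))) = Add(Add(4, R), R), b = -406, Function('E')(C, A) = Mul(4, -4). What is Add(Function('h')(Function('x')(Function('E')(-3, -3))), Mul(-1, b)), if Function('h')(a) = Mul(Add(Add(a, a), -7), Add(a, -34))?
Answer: Rational(37163, 8) ≈ 4645.4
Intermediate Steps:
Function('E')(C, A) = -16
Function('x')(R) = Add(Rational(9, 4), Mul(2, R)) (Function('x')(R) = Add(Rational(-7, 4), Add(Add(4, R), R)) = Add(Rational(-7, 4), Add(4, Mul(2, R))) = Add(Rational(9, 4), Mul(2, R)))
Function('h')(a) = Mul(Add(-34, a), Add(-7, Mul(2, a))) (Function('h')(a) = Mul(Add(Mul(2, a), -7), Add(-34, a)) = Mul(Add(-7, Mul(2, a)), Add(-34, a)) = Mul(Add(-34, a), Add(-7, Mul(2, a))))
Add(Function('h')(Function('x')(Function('E')(-3, -3))), Mul(-1, b)) = Add(Add(238, Mul(-75, Add(Rational(9, 4), Mul(2, -16))), Mul(2, Pow(Add(Rational(9, 4), Mul(2, -16)), 2))), Mul(-1, -406)) = Add(Add(238, Mul(-75, Add(Rational(9, 4), -32)), Mul(2, Pow(Add(Rational(9, 4), -32), 2))), 406) = Add(Add(238, Mul(-75, Rational(-119, 4)), Mul(2, Pow(Rational(-119, 4), 2))), 406) = Add(Add(238, Rational(8925, 4), Mul(2, Rational(14161, 16))), 406) = Add(Add(238, Rational(8925, 4), Rational(14161, 8)), 406) = Add(Rational(33915, 8), 406) = Rational(37163, 8)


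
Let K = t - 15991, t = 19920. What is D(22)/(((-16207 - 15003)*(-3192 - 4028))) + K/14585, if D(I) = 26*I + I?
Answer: 88535459329/328652847700 ≈ 0.26939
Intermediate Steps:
D(I) = 27*I
K = 3929 (K = 19920 - 15991 = 3929)
D(22)/(((-16207 - 15003)*(-3192 - 4028))) + K/14585 = (27*22)/(((-16207 - 15003)*(-3192 - 4028))) + 3929/14585 = 594/((-31210*(-7220))) + 3929*(1/14585) = 594/225336200 + 3929/14585 = 594*(1/225336200) + 3929/14585 = 297/112668100 + 3929/14585 = 88535459329/328652847700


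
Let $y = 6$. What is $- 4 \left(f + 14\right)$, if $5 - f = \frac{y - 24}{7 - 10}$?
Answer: $-52$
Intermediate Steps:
$f = -1$ ($f = 5 - \frac{6 - 24}{7 - 10} = 5 - - \frac{18}{-3} = 5 - \left(-18\right) \left(- \frac{1}{3}\right) = 5 - 6 = -1$)
$- 4 \left(f + 14\right) = - 4 \left(-1 + 14\right) = \left(-4\right) 13 = -52$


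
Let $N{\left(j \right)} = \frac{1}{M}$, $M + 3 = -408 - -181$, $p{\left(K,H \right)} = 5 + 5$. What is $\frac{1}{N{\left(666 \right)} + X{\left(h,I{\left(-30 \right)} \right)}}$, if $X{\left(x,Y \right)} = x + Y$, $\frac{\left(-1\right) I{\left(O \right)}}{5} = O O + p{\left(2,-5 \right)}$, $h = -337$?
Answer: $- \frac{230}{1124011} \approx -0.00020462$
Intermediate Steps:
$p{\left(K,H \right)} = 10$
$M = -230$ ($M = -3 - 227 = -230$)
$I{\left(O \right)} = -50 - 5 O^{2}$ ($I{\left(O \right)} = - 5 \left(O O + 10\right) = - 5 \left(O^{2} + 10\right) = - 5 \left(10 + O^{2}\right) = -50 - 5 O^{2}$)
$X{\left(x,Y \right)} = Y + x$
$N{\left(j \right)} = - \frac{1}{230}$ ($N{\left(j \right)} = \frac{1}{-230} = - \frac{1}{230}$)
$\frac{1}{N{\left(666 \right)} + X{\left(h,I{\left(-30 \right)} \right)}} = \frac{1}{- \frac{1}{230} - \left(387 + 4500\right)} = \frac{1}{- \frac{1}{230} - 4887} = \frac{1}{- \frac{1124011}{230}} = - \frac{230}{1124011}$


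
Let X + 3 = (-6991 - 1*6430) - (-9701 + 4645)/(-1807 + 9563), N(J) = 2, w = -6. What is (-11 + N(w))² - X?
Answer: 26184931/1939 ≈ 13504.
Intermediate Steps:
X = -26027872/1939 (X = -3 + ((-6991 - 1*6430) - (-9701 + 4645)/(-1807 + 9563)) = -3 + ((-6991 - 6430) - (-5056)/7756) = -3 + (-13421 - (-5056)/7756) = -3 + (-13421 - 1*(-1264/1939)) = -3 + (-13421 + 1264/1939) = -3 - 26022055/1939 = -26027872/1939 ≈ -13423.)
(-11 + N(w))² - X = (-11 + 2)² - 1*(-26027872/1939) = (-9)² + 26027872/1939 = 81 + 26027872/1939 = 26184931/1939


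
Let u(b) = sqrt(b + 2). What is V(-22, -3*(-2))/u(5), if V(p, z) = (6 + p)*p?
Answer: 352*sqrt(7)/7 ≈ 133.04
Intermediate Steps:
u(b) = sqrt(2 + b)
V(p, z) = p*(6 + p)
V(-22, -3*(-2))/u(5) = (-22*(6 - 22))/(sqrt(2 + 5)) = (-22*(-16))/(sqrt(7)) = 352*(sqrt(7)/7) = 352*sqrt(7)/7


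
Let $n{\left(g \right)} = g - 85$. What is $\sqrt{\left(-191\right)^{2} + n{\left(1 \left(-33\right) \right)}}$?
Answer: $\sqrt{36363} \approx 190.69$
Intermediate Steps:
$n{\left(g \right)} = -85 + g$
$\sqrt{\left(-191\right)^{2} + n{\left(1 \left(-33\right) \right)}} = \sqrt{\left(-191\right)^{2} + \left(-85 + 1 \left(-33\right)\right)} = \sqrt{36481 - 118} = \sqrt{36363}$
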